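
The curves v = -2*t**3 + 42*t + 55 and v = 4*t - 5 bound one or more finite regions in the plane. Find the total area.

Set the curves equal: -2*t**3 + 42*t + 55 = 4*t - 5, so -2*t**3 + 38*t + 60 = 0, which factors as -2*(t - 5)*(t + 2)*(t + 3) = 0. The curves meet at t = -3, -2, 5.
On [-3, -2], v = 4*t - 5 is on top; that piece has area ∫[-3,-2] (-(-2*t**3 + 38*t + 60)) dt = 5/2.
On [-2, 5], v = -2*t**3 + 42*t + 55 is on top; that piece has area ∫[-2,5] (-2*t**3 + 38*t + 60) dt = 1029/2.
Total enclosed area = 5/2 + 1029/2 = 517.

517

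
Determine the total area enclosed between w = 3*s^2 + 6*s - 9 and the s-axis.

32

The curve meets the s-axis where 3*s^2 + 6*s - 9 = 0, i.e. 3*(s - 1)*(s + 3) = 0, at s = -3, 1.
On [-3, 1] the curve lies below the axis; ∫[-3,1] (3*s^2 + 6*s - 9) ds = -32, giving area 32.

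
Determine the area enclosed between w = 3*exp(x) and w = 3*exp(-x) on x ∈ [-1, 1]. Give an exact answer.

The difference (3*exp(x)) - (3*exp(-x)) = 3*exp(x) - 3*exp(-x) changes sign at x = 0 inside [-1, 1], so split the integral there.
∫[-1,0] (3*exp(x) - 3*exp(-x)) dx = -3*exp(1) - 3*exp(-1) + 6; the area of that piece is -6 + 3*exp(-1) + 3*exp(1).
∫[0,1] (3*exp(x) - 3*exp(-x)) dx = -6 + 3*exp(-1) + 3*exp(1).
Total area = (-6 + 3*exp(-1) + 3*exp(1)) + (-6 + 3*exp(-1) + 3*exp(1)) = -12 + 6*exp(-1) + 6*exp(1).

-12 + 6*exp(-1) + 6*exp(1)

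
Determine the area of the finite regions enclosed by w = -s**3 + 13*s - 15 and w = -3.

407/4

Set the curves equal: -s**3 + 13*s - 15 = -3, so -s**3 + 13*s - 12 = 0, which factors as -(s - 3)*(s - 1)*(s + 4) = 0. The curves meet at s = -4, 1, 3.
On [-4, 1], w = -3 is on top; that piece has area ∫[-4,1] (-(-s**3 + 13*s - 12)) ds = 375/4.
On [1, 3], w = -s**3 + 13*s - 15 is on top; that piece has area ∫[1,3] (-s**3 + 13*s - 12) ds = 8.
Total enclosed area = 375/4 + 8 = 407/4.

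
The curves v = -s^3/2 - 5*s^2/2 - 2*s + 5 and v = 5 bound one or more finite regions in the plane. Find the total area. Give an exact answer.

Set the curves equal: -s^3/2 - 5*s^2/2 - 2*s + 5 = 5, so -s^3/2 - 5*s^2/2 - 2*s = 0, which factors as -s*(s + 1)*(s + 4)/2 = 0. The curves meet at s = -4, -1, 0.
On [-4, -1], v = 5 is on top; that piece has area ∫[-4,-1] (-(-s^3/2 - 5*s^2/2 - 2*s)) ds = 45/8.
On [-1, 0], v = -s^3/2 - 5*s^2/2 - 2*s + 5 is on top; that piece has area ∫[-1,0] (-s^3/2 - 5*s^2/2 - 2*s) ds = 7/24.
Total enclosed area = 45/8 + 7/24 = 71/12.

71/12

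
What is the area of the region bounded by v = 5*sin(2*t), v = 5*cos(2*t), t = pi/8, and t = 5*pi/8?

5*sqrt(2)

On [pi/8, 5*pi/8], (5*sin(2*t)) - (5*cos(2*t)) = 5*sin(2*t) - 5*cos(2*t) is ≥ 0 throughout, so the area is a single integral of |5*sin(2*t) - 5*cos(2*t)|.
∫[pi/8,5*pi/8] (5*sin(2*t) - 5*cos(2*t)) dt = 5*sqrt(2).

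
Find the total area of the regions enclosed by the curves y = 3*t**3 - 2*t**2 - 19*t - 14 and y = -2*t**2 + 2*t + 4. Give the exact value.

Set the curves equal: 3*t**3 - 2*t**2 - 19*t - 14 = -2*t**2 + 2*t + 4, so 3*t**3 - 21*t - 18 = 0, which factors as 3*(t - 3)*(t + 1)*(t + 2) = 0. The curves meet at t = -2, -1, 3.
On [-2, -1], y = 3*t**3 - 2*t**2 - 19*t - 14 is on top; that piece has area ∫[-2,-1] (3*t**3 - 21*t - 18) dt = 9/4.
On [-1, 3], y = -2*t**2 + 2*t + 4 is on top; that piece has area ∫[-1,3] (-(3*t**3 - 21*t - 18)) dt = 96.
Total enclosed area = 9/4 + 96 = 393/4.

393/4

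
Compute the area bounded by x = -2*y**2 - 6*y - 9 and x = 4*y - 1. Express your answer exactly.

Both boundary curves give x as a function of y, so integrate with respect to y. Setting them equal: -2*y**2 - 10*y - 8 = 0, i.e. -2*(y + 1)*(y + 4) = 0, so they meet at y = -4, -1.
For y in [-4, -1], x = -2*y**2 - 6*y - 9 is on the right; area = ∫[-4,-1] (-2*y**2 - 10*y - 8) dy = 9.

9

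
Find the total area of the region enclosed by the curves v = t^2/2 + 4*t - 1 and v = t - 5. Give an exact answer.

Set the curves equal: t^2/2 + 4*t - 1 = t - 5, so t^2/2 + 3*t + 4 = 0, which factors as (t + 2)*(t + 4)/2 = 0. The curves meet at t = -4, -2.
On [-4, -2], v = t - 5 is on top; that piece has area ∫[-4,-2] (-(t^2/2 + 3*t + 4)) dt = 2/3.

2/3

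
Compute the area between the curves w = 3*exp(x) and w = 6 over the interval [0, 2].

The difference (3*exp(x)) - (6) = 3*exp(x) - 6 changes sign at x = log(2) inside [0, 2], so split the integral there.
∫[0,log(2)] (3*exp(x) - 6) dx = 3 - log(64); the area of that piece is -3 + log(64).
∫[log(2),2] (3*exp(x) - 6) dx = -18 + 6*log(2) + 3*exp(2).
Total area = (-3 + log(64)) + (-18 + 6*log(2) + 3*exp(2)) = -21 + 12*log(2) + 3*exp(2).

-21 + 12*log(2) + 3*exp(2)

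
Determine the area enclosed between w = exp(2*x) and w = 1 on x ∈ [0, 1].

On [0, 1], (exp(2*x)) - (1) = exp(2*x) - 1 is ≥ 0 throughout, so the area is a single integral of |exp(2*x) - 1|.
∫[0,1] (exp(2*x) - 1) dx = -3/2 + exp(2)/2.

-3/2 + exp(2)/2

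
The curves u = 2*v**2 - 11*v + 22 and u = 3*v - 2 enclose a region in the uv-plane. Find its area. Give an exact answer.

Both boundary curves give u as a function of v, so integrate with respect to v. Setting them equal: 2*v**2 - 14*v + 24 = 0, i.e. 2*(v - 4)*(v - 3) = 0, so they meet at v = 3, 4.
For v in [3, 4], u = 2*v**2 - 11*v + 22 is on the left; area = ∫[3,4] (-(2*v**2 - 14*v + 24)) dv = 1/3.

1/3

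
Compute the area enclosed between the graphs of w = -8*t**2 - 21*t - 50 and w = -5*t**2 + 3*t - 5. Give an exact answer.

4

Set the curves equal: -8*t**2 - 21*t - 50 = -5*t**2 + 3*t - 5, so -3*t**2 - 24*t - 45 = 0, which factors as -3*(t + 3)*(t + 5) = 0. The curves meet at t = -5, -3.
On [-5, -3], w = -8*t**2 - 21*t - 50 is on top; that piece has area ∫[-5,-3] (-3*t**2 - 24*t - 45) dt = 4.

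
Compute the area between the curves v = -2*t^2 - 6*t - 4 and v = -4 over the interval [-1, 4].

The difference (-2*t^2 - 6*t - 4) - (-4) = -2*t^2 - 6*t changes sign at t = 0 inside [-1, 4], so split the integral there.
∫[-1,0] (-2*t^2 - 6*t) dt = 7/3.
∫[0,4] (-2*t^2 - 6*t) dt = -272/3; the area of that piece is 272/3.
Total area = 7/3 + 272/3 = 93.

93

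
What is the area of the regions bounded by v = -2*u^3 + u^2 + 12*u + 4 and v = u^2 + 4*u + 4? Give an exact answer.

16

Set the curves equal: -2*u^3 + u^2 + 12*u + 4 = u^2 + 4*u + 4, so -2*u^3 + 8*u = 0, which factors as -2*u*(u - 2)*(u + 2) = 0. The curves meet at u = -2, 0, 2.
On [-2, 0], v = u^2 + 4*u + 4 is on top; that piece has area ∫[-2,0] (-(-2*u^3 + 8*u)) du = 8.
On [0, 2], v = -2*u^3 + u^2 + 12*u + 4 is on top; that piece has area ∫[0,2] (-2*u^3 + 8*u) du = 8.
Total enclosed area = 8 + 8 = 16.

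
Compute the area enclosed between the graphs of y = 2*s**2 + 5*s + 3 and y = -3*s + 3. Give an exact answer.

Set the curves equal: 2*s**2 + 5*s + 3 = -3*s + 3, so 2*s**2 + 8*s = 0, which factors as 2*s*(s + 4) = 0. The curves meet at s = -4, 0.
On [-4, 0], y = -3*s + 3 is on top; that piece has area ∫[-4,0] (-(2*s**2 + 8*s)) ds = 64/3.

64/3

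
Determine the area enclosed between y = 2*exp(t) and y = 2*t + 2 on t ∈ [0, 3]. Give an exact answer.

-17 + 2*exp(3)

On [0, 3], (2*exp(t)) - (2*t + 2) = -2*t + 2*exp(t) - 2 is ≥ 0 throughout, so the area is a single integral of |-2*t + 2*exp(t) - 2|.
∫[0,3] (-2*t + 2*exp(t) - 2) dt = -17 + 2*exp(3).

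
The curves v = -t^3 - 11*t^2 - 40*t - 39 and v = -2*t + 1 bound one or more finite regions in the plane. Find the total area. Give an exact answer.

Set the curves equal: -t^3 - 11*t^2 - 40*t - 39 = -2*t + 1, so -t^3 - 11*t^2 - 38*t - 40 = 0, which factors as -(t + 2)*(t + 4)*(t + 5) = 0. The curves meet at t = -5, -4, -2.
On [-5, -4], v = -2*t + 1 is on top; that piece has area ∫[-5,-4] (-(-t^3 - 11*t^2 - 38*t - 40)) dt = 5/12.
On [-4, -2], v = -t^3 - 11*t^2 - 40*t - 39 is on top; that piece has area ∫[-4,-2] (-t^3 - 11*t^2 - 38*t - 40) dt = 8/3.
Total enclosed area = 5/12 + 8/3 = 37/12.

37/12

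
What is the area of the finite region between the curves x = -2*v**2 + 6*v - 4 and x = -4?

Both boundary curves give x as a function of v, so integrate with respect to v. Setting them equal: -2*v**2 + 6*v = 0, i.e. -2*v*(v - 3) = 0, so they meet at v = 0, 3.
For v in [0, 3], x = -2*v**2 + 6*v - 4 is on the right; area = ∫[0,3] (-2*v**2 + 6*v) dv = 9.

9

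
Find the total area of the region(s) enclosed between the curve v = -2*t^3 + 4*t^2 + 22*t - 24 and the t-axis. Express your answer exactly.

937/6

The curve meets the t-axis where -2*t^3 + 4*t^2 + 22*t - 24 = 0, i.e. -2*(t - 4)*(t - 1)*(t + 3) = 0, at t = -3, 1, 4.
On [-3, 1] the curve lies below the axis; ∫[-3,1] (-2*t^3 + 4*t^2 + 22*t - 24) dt = -320/3, giving area 320/3.
On [1, 4] the curve lies above the axis; ∫[1,4] (-2*t^3 + 4*t^2 + 22*t - 24) dt = 99/2, giving area 99/2.
Total area = 320/3 + 99/2 = 937/6.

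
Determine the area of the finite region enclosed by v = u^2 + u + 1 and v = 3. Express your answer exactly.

Set the curves equal: u^2 + u + 1 = 3, so u^2 + u - 2 = 0, which factors as (u - 1)*(u + 2) = 0. The curves meet at u = -2, 1.
On [-2, 1], v = 3 is on top; that piece has area ∫[-2,1] (-(u^2 + u - 2)) du = 9/2.

9/2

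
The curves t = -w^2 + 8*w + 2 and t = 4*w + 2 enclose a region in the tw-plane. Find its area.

Both boundary curves give t as a function of w, so integrate with respect to w. Setting them equal: -w^2 + 4*w = 0, i.e. -w*(w - 4) = 0, so they meet at w = 0, 4.
For w in [0, 4], t = -w^2 + 8*w + 2 is on the right; area = ∫[0,4] (-w^2 + 4*w) dw = 32/3.

32/3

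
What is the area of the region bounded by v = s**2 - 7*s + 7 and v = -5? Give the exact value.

1/6

Set the curves equal: s**2 - 7*s + 7 = -5, so s**2 - 7*s + 12 = 0, which factors as (s - 4)*(s - 3) = 0. The curves meet at s = 3, 4.
On [3, 4], v = -5 is on top; that piece has area ∫[3,4] (-(s**2 - 7*s + 12)) ds = 1/6.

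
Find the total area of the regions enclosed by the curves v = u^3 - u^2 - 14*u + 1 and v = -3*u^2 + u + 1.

863/6

Set the curves equal: u^3 - u^2 - 14*u + 1 = -3*u^2 + u + 1, so u^3 + 2*u^2 - 15*u = 0, which factors as u*(u - 3)*(u + 5) = 0. The curves meet at u = -5, 0, 3.
On [-5, 0], v = u^3 - u^2 - 14*u + 1 is on top; that piece has area ∫[-5,0] (u^3 + 2*u^2 - 15*u) du = 1375/12.
On [0, 3], v = -3*u^2 + u + 1 is on top; that piece has area ∫[0,3] (-(u^3 + 2*u^2 - 15*u)) du = 117/4.
Total enclosed area = 1375/12 + 117/4 = 863/6.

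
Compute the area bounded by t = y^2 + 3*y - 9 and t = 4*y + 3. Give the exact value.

343/6

Both boundary curves give t as a function of y, so integrate with respect to y. Setting them equal: y^2 - y - 12 = 0, i.e. (y - 4)*(y + 3) = 0, so they meet at y = -3, 4.
For y in [-3, 4], t = y^2 + 3*y - 9 is on the left; area = ∫[-3,4] (-(y^2 - y - 12)) dy = 343/6.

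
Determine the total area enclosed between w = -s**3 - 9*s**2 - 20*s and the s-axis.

The curve meets the s-axis where -s**3 - 9*s**2 - 20*s = 0, i.e. -s*(s + 4)*(s + 5) = 0, at s = -5, -4, 0.
On [-5, -4] the curve lies below the axis; ∫[-5,-4] (-s**3 - 9*s**2 - 20*s) ds = -3/4, giving area 3/4.
On [-4, 0] the curve lies above the axis; ∫[-4,0] (-s**3 - 9*s**2 - 20*s) ds = 32, giving area 32.
Total area = 3/4 + 32 = 131/4.

131/4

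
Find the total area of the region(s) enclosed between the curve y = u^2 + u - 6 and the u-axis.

The curve meets the u-axis where u^2 + u - 6 = 0, i.e. (u - 2)*(u + 3) = 0, at u = -3, 2.
On [-3, 2] the curve lies below the axis; ∫[-3,2] (u^2 + u - 6) du = -125/6, giving area 125/6.

125/6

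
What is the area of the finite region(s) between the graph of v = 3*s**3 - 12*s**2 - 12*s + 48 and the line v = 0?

148

The curve meets the s-axis where 3*s**3 - 12*s**2 - 12*s + 48 = 0, i.e. 3*(s - 4)*(s - 2)*(s + 2) = 0, at s = -2, 2, 4.
On [-2, 2] the curve lies above the axis; ∫[-2,2] (3*s**3 - 12*s**2 - 12*s + 48) ds = 128, giving area 128.
On [2, 4] the curve lies below the axis; ∫[2,4] (3*s**3 - 12*s**2 - 12*s + 48) ds = -20, giving area 20.
Total area = 128 + 20 = 148.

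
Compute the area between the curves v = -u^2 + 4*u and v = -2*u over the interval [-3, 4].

The difference (-u^2 + 4*u) - (-2*u) = -u^2 + 6*u changes sign at u = 0 inside [-3, 4], so split the integral there.
∫[-3,0] (-u^2 + 6*u) du = -36; the area of that piece is 36.
∫[0,4] (-u^2 + 6*u) du = 80/3.
Total area = 36 + 80/3 = 188/3.

188/3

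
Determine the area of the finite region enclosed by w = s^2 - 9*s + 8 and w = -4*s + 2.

Set the curves equal: s^2 - 9*s + 8 = -4*s + 2, so s^2 - 5*s + 6 = 0, which factors as (s - 3)*(s - 2) = 0. The curves meet at s = 2, 3.
On [2, 3], w = -4*s + 2 is on top; that piece has area ∫[2,3] (-(s^2 - 5*s + 6)) ds = 1/6.

1/6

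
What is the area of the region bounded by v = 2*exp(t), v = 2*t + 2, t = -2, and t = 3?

-15 - 2*exp(-2) + 2*exp(3)

On [-2, 3], (2*exp(t)) - (2*t + 2) = -2*t + 2*exp(t) - 2 is ≥ 0 throughout, so the area is a single integral of |-2*t + 2*exp(t) - 2|.
∫[-2,3] (-2*t + 2*exp(t) - 2) dt = -15 - 2*exp(-2) + 2*exp(3).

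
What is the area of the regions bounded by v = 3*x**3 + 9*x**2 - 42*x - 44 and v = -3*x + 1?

Set the curves equal: 3*x**3 + 9*x**2 - 42*x - 44 = -3*x + 1, so 3*x**3 + 9*x**2 - 39*x - 45 = 0, which factors as 3*(x - 3)*(x + 1)*(x + 5) = 0. The curves meet at x = -5, -1, 3.
On [-5, -1], v = 3*x**3 + 9*x**2 - 42*x - 44 is on top; that piece has area ∫[-5,-1] (3*x**3 + 9*x**2 - 39*x - 45) dx = 192.
On [-1, 3], v = -3*x + 1 is on top; that piece has area ∫[-1,3] (-(3*x**3 + 9*x**2 - 39*x - 45)) dx = 192.
Total enclosed area = 192 + 192 = 384.

384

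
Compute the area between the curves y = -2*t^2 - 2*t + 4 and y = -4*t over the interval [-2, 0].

The difference (-2*t^2 - 2*t + 4) - (-4*t) = -2*t^2 + 2*t + 4 changes sign at t = -1 inside [-2, 0], so split the integral there.
∫[-2,-1] (-2*t^2 + 2*t + 4) dt = -11/3; the area of that piece is 11/3.
∫[-1,0] (-2*t^2 + 2*t + 4) dt = 7/3.
Total area = 11/3 + 7/3 = 6.

6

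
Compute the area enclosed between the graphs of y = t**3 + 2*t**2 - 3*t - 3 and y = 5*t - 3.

Set the curves equal: t**3 + 2*t**2 - 3*t - 3 = 5*t - 3, so t**3 + 2*t**2 - 8*t = 0, which factors as t*(t - 2)*(t + 4) = 0. The curves meet at t = -4, 0, 2.
On [-4, 0], y = t**3 + 2*t**2 - 3*t - 3 is on top; that piece has area ∫[-4,0] (t**3 + 2*t**2 - 8*t) dt = 128/3.
On [0, 2], y = 5*t - 3 is on top; that piece has area ∫[0,2] (-(t**3 + 2*t**2 - 8*t)) dt = 20/3.
Total enclosed area = 128/3 + 20/3 = 148/3.

148/3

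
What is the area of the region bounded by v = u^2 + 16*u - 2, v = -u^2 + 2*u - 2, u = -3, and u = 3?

The difference (u^2 + 16*u - 2) - (-u^2 + 2*u - 2) = 2*u^2 + 14*u changes sign at u = 0 inside [-3, 3], so split the integral there.
∫[-3,0] (2*u^2 + 14*u) du = -45; the area of that piece is 45.
∫[0,3] (2*u^2 + 14*u) du = 81.
Total area = 45 + 81 = 126.

126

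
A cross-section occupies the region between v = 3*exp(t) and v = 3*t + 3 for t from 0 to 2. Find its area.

-15 + 3*exp(2)

On [0, 2], (3*exp(t)) - (3*t + 3) = -3*t + 3*exp(t) - 3 is ≥ 0 throughout, so the area is a single integral of |-3*t + 3*exp(t) - 3|.
∫[0,2] (-3*t + 3*exp(t) - 3) dt = -15 + 3*exp(2).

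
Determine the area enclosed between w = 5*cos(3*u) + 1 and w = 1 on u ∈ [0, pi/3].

10/3

The difference (5*cos(3*u) + 1) - (1) = 5*cos(3*u) changes sign at u = pi/6 inside [0, pi/3], so split the integral there.
∫[0,pi/6] (5*cos(3*u)) du = 5/3.
∫[pi/6,pi/3] (5*cos(3*u)) du = -5/3; the area of that piece is 5/3.
Total area = 5/3 + 5/3 = 10/3.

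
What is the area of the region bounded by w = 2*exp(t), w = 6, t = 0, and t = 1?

On [0, 1], (2*exp(t)) - (6) = 2*exp(t) - 6 is ≤ 0 throughout, so the area is a single integral of |2*exp(t) - 6|.
∫[0,1] (2*exp(t) - 6) dt = -8 + 2*exp(1); the area of that piece is 8 - 2*exp(1).

8 - 2*exp(1)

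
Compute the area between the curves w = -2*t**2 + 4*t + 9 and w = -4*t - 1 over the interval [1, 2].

On [1, 2], (-2*t**2 + 4*t + 9) - (-4*t - 1) = -2*t**2 + 8*t + 10 is ≥ 0 throughout, so the area is a single integral of |-2*t**2 + 8*t + 10|.
∫[1,2] (-2*t**2 + 8*t + 10) dt = 52/3.

52/3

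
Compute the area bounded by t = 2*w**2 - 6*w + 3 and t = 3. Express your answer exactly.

9

Both boundary curves give t as a function of w, so integrate with respect to w. Setting them equal: 2*w**2 - 6*w = 0, i.e. 2*w*(w - 3) = 0, so they meet at w = 0, 3.
For w in [0, 3], t = 2*w**2 - 6*w + 3 is on the left; area = ∫[0,3] (-(2*w**2 - 6*w)) dw = 9.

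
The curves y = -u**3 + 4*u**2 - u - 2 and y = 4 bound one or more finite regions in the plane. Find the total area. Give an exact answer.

71/6

Set the curves equal: -u**3 + 4*u**2 - u - 2 = 4, so -u**3 + 4*u**2 - u - 6 = 0, which factors as -(u - 3)*(u - 2)*(u + 1) = 0. The curves meet at u = -1, 2, 3.
On [-1, 2], y = 4 is on top; that piece has area ∫[-1,2] (-(-u**3 + 4*u**2 - u - 6)) du = 45/4.
On [2, 3], y = -u**3 + 4*u**2 - u - 2 is on top; that piece has area ∫[2,3] (-u**3 + 4*u**2 - u - 6) du = 7/12.
Total enclosed area = 45/4 + 7/12 = 71/6.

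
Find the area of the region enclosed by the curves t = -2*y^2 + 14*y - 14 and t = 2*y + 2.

8/3

Both boundary curves give t as a function of y, so integrate with respect to y. Setting them equal: -2*y^2 + 12*y - 16 = 0, i.e. -2*(y - 4)*(y - 2) = 0, so they meet at y = 2, 4.
For y in [2, 4], t = -2*y^2 + 14*y - 14 is on the right; area = ∫[2,4] (-2*y^2 + 12*y - 16) dy = 8/3.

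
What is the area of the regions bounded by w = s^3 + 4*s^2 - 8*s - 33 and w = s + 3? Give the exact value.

Set the curves equal: s^3 + 4*s^2 - 8*s - 33 = s + 3, so s^3 + 4*s^2 - 9*s - 36 = 0, which factors as (s - 3)*(s + 3)*(s + 4) = 0. The curves meet at s = -4, -3, 3.
On [-4, -3], w = s^3 + 4*s^2 - 8*s - 33 is on top; that piece has area ∫[-4,-3] (s^3 + 4*s^2 - 9*s - 36) ds = 13/12.
On [-3, 3], w = s + 3 is on top; that piece has area ∫[-3,3] (-(s^3 + 4*s^2 - 9*s - 36)) ds = 144.
Total enclosed area = 13/12 + 144 = 1741/12.

1741/12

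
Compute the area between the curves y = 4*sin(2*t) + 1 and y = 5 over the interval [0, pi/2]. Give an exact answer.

-4 + 2*pi

On [0, pi/2], (4*sin(2*t) + 1) - (5) = 4*sin(2*t) - 4 is ≤ 0 throughout, so the area is a single integral of |4*sin(2*t) - 4|.
∫[0,pi/2] (4*sin(2*t) - 4) dt = 4 - 2*pi; the area of that piece is -4 + 2*pi.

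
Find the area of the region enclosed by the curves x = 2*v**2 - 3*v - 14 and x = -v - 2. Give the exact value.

Both boundary curves give x as a function of v, so integrate with respect to v. Setting them equal: 2*v**2 - 2*v - 12 = 0, i.e. 2*(v - 3)*(v + 2) = 0, so they meet at v = -2, 3.
For v in [-2, 3], x = 2*v**2 - 3*v - 14 is on the left; area = ∫[-2,3] (-(2*v**2 - 2*v - 12)) dv = 125/3.

125/3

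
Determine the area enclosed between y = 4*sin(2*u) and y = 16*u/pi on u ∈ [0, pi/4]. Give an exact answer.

2 - pi/2

On [0, pi/4], (4*sin(2*u)) - (16*u/pi) = -16*u/pi + 4*sin(2*u) is ≥ 0 throughout, so the area is a single integral of |-16*u/pi + 4*sin(2*u)|.
∫[0,pi/4] (-16*u/pi + 4*sin(2*u)) du = 2 - pi/2.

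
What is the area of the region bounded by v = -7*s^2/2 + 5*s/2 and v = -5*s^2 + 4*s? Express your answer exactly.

1/4

Set the curves equal: -7*s^2/2 + 5*s/2 = -5*s^2 + 4*s, so 3*s^2/2 - 3*s/2 = 0, which factors as 3*s*(s - 1)/2 = 0. The curves meet at s = 0, 1.
On [0, 1], v = -5*s^2 + 4*s is on top; that piece has area ∫[0,1] (-(3*s^2/2 - 3*s/2)) ds = 1/4.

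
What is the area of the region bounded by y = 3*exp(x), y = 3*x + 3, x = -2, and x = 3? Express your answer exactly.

On [-2, 3], (3*exp(x)) - (3*x + 3) = -3*x + 3*exp(x) - 3 is ≥ 0 throughout, so the area is a single integral of |-3*x + 3*exp(x) - 3|.
∫[-2,3] (-3*x + 3*exp(x) - 3) dx = -45/2 - 3*exp(-2) + 3*exp(3).

-45/2 - 3*exp(-2) + 3*exp(3)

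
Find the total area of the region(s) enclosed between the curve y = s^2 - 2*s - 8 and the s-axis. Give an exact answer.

36

The curve meets the s-axis where s^2 - 2*s - 8 = 0, i.e. (s - 4)*(s + 2) = 0, at s = -2, 4.
On [-2, 4] the curve lies below the axis; ∫[-2,4] (s^2 - 2*s - 8) ds = -36, giving area 36.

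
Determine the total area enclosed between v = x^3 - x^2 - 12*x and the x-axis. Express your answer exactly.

The curve meets the x-axis where x^3 - x^2 - 12*x = 0, i.e. x*(x - 4)*(x + 3) = 0, at x = -3, 0, 4.
On [-3, 0] the curve lies above the axis; ∫[-3,0] (x^3 - x^2 - 12*x) dx = 99/4, giving area 99/4.
On [0, 4] the curve lies below the axis; ∫[0,4] (x^3 - x^2 - 12*x) dx = -160/3, giving area 160/3.
Total area = 99/4 + 160/3 = 937/12.

937/12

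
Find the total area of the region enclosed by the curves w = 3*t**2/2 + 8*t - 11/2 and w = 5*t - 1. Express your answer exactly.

16

Set the curves equal: 3*t**2/2 + 8*t - 11/2 = 5*t - 1, so 3*t**2/2 + 3*t - 9/2 = 0, which factors as 3*(t - 1)*(t + 3)/2 = 0. The curves meet at t = -3, 1.
On [-3, 1], w = 5*t - 1 is on top; that piece has area ∫[-3,1] (-(3*t**2/2 + 3*t - 9/2)) dt = 16.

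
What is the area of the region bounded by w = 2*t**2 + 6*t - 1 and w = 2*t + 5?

Set the curves equal: 2*t**2 + 6*t - 1 = 2*t + 5, so 2*t**2 + 4*t - 6 = 0, which factors as 2*(t - 1)*(t + 3) = 0. The curves meet at t = -3, 1.
On [-3, 1], w = 2*t + 5 is on top; that piece has area ∫[-3,1] (-(2*t**2 + 4*t - 6)) dt = 64/3.

64/3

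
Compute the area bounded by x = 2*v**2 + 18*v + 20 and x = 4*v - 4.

Both boundary curves give x as a function of v, so integrate with respect to v. Setting them equal: 2*v**2 + 14*v + 24 = 0, i.e. 2*(v + 3)*(v + 4) = 0, so they meet at v = -4, -3.
For v in [-4, -3], x = 2*v**2 + 18*v + 20 is on the left; area = ∫[-4,-3] (-(2*v**2 + 14*v + 24)) dv = 1/3.

1/3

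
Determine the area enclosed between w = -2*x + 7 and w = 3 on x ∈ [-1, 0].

On [-1, 0], (-2*x + 7) - (3) = -2*x + 4 is ≥ 0 throughout, so the area is a single integral of |-2*x + 4|.
∫[-1,0] (-2*x + 4) dx = 5.

5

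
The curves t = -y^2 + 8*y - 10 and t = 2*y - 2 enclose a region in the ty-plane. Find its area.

Both boundary curves give t as a function of y, so integrate with respect to y. Setting them equal: -y^2 + 6*y - 8 = 0, i.e. -(y - 4)*(y - 2) = 0, so they meet at y = 2, 4.
For y in [2, 4], t = -y^2 + 8*y - 10 is on the right; area = ∫[2,4] (-y^2 + 6*y - 8) dy = 4/3.

4/3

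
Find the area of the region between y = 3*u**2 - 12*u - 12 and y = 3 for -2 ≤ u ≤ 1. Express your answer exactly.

The difference (3*u**2 - 12*u - 12) - (3) = 3*u**2 - 12*u - 15 changes sign at u = -1 inside [-2, 1], so split the integral there.
∫[-2,-1] (3*u**2 - 12*u - 15) du = 10.
∫[-1,1] (3*u**2 - 12*u - 15) du = -28; the area of that piece is 28.
Total area = 10 + 28 = 38.

38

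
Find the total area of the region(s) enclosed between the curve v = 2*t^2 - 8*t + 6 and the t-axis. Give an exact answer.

8/3

The curve meets the t-axis where 2*t^2 - 8*t + 6 = 0, i.e. 2*(t - 3)*(t - 1) = 0, at t = 1, 3.
On [1, 3] the curve lies below the axis; ∫[1,3] (2*t^2 - 8*t + 6) dt = -8/3, giving area 8/3.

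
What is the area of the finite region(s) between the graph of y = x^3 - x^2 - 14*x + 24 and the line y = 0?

The curve meets the x-axis where x^3 - x^2 - 14*x + 24 = 0, i.e. (x - 3)*(x - 2)*(x + 4) = 0, at x = -4, 2, 3.
On [-4, 2] the curve lies above the axis; ∫[-4,2] (x^3 - x^2 - 14*x + 24) dx = 144, giving area 144.
On [2, 3] the curve lies below the axis; ∫[2,3] (x^3 - x^2 - 14*x + 24) dx = -13/12, giving area 13/12.
Total area = 144 + 13/12 = 1741/12.

1741/12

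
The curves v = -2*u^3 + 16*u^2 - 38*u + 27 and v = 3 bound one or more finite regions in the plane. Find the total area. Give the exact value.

Set the curves equal: -2*u^3 + 16*u^2 - 38*u + 27 = 3, so -2*u^3 + 16*u^2 - 38*u + 24 = 0, which factors as -2*(u - 4)*(u - 3)*(u - 1) = 0. The curves meet at u = 1, 3, 4.
On [1, 3], v = 3 is on top; that piece has area ∫[1,3] (-(-2*u^3 + 16*u^2 - 38*u + 24)) du = 16/3.
On [3, 4], v = -2*u^3 + 16*u^2 - 38*u + 27 is on top; that piece has area ∫[3,4] (-2*u^3 + 16*u^2 - 38*u + 24) du = 5/6.
Total enclosed area = 16/3 + 5/6 = 37/6.

37/6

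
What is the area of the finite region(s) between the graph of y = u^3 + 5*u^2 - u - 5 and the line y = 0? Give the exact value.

The curve meets the u-axis where u^3 + 5*u^2 - u - 5 = 0, i.e. (u - 1)*(u + 1)*(u + 5) = 0, at u = -5, -1, 1.
On [-5, -1] the curve lies above the axis; ∫[-5,-1] (u^3 + 5*u^2 - u - 5) du = 128/3, giving area 128/3.
On [-1, 1] the curve lies below the axis; ∫[-1,1] (u^3 + 5*u^2 - u - 5) du = -20/3, giving area 20/3.
Total area = 128/3 + 20/3 = 148/3.

148/3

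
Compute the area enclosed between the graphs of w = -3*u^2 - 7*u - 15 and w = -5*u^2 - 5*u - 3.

125/3

Set the curves equal: -3*u^2 - 7*u - 15 = -5*u^2 - 5*u - 3, so 2*u^2 - 2*u - 12 = 0, which factors as 2*(u - 3)*(u + 2) = 0. The curves meet at u = -2, 3.
On [-2, 3], w = -5*u^2 - 5*u - 3 is on top; that piece has area ∫[-2,3] (-(2*u^2 - 2*u - 12)) du = 125/3.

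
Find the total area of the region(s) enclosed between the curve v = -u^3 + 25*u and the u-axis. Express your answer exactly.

625/2

The curve meets the u-axis where -u^3 + 25*u = 0, i.e. -u*(u - 5)*(u + 5) = 0, at u = -5, 0, 5.
On [-5, 0] the curve lies below the axis; ∫[-5,0] (-u^3 + 25*u) du = -625/4, giving area 625/4.
On [0, 5] the curve lies above the axis; ∫[0,5] (-u^3 + 25*u) du = 625/4, giving area 625/4.
Total area = 625/4 + 625/4 = 625/2.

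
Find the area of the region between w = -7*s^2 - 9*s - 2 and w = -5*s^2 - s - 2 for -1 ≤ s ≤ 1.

The difference (-7*s^2 - 9*s - 2) - (-5*s^2 - s - 2) = -2*s^2 - 8*s changes sign at s = 0 inside [-1, 1], so split the integral there.
∫[-1,0] (-2*s^2 - 8*s) ds = 10/3.
∫[0,1] (-2*s^2 - 8*s) ds = -14/3; the area of that piece is 14/3.
Total area = 10/3 + 14/3 = 8.

8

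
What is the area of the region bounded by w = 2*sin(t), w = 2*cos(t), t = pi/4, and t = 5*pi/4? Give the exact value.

On [pi/4, 5*pi/4], (2*sin(t)) - (2*cos(t)) = 2*sin(t) - 2*cos(t) is ≥ 0 throughout, so the area is a single integral of |2*sin(t) - 2*cos(t)|.
∫[pi/4,5*pi/4] (2*sin(t) - 2*cos(t)) dt = 4*sqrt(2).

4*sqrt(2)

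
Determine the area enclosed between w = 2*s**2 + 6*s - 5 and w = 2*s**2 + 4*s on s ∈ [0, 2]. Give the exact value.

On [0, 2], (2*s**2 + 6*s - 5) - (2*s**2 + 4*s) = 2*s - 5 is ≤ 0 throughout, so the area is a single integral of |2*s - 5|.
∫[0,2] (2*s - 5) ds = -6; the area of that piece is 6.

6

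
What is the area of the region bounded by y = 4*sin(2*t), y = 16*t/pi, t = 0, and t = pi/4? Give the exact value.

2 - pi/2

On [0, pi/4], (4*sin(2*t)) - (16*t/pi) = -16*t/pi + 4*sin(2*t) is ≥ 0 throughout, so the area is a single integral of |-16*t/pi + 4*sin(2*t)|.
∫[0,pi/4] (-16*t/pi + 4*sin(2*t)) dt = 2 - pi/2.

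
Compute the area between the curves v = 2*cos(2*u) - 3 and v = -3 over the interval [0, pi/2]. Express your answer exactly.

2

The difference (2*cos(2*u) - 3) - (-3) = 2*cos(2*u) changes sign at u = pi/4 inside [0, pi/2], so split the integral there.
∫[0,pi/4] (2*cos(2*u)) du = 1.
∫[pi/4,pi/2] (2*cos(2*u)) du = -1; the area of that piece is 1.
Total area = 1 + 1 = 2.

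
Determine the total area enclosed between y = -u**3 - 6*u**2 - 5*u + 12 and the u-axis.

The curve meets the u-axis where -u**3 - 6*u**2 - 5*u + 12 = 0, i.e. -(u - 1)*(u + 3)*(u + 4) = 0, at u = -4, -3, 1.
On [-4, -3] the curve lies below the axis; ∫[-4,-3] (-u**3 - 6*u**2 - 5*u + 12) du = -3/4, giving area 3/4.
On [-3, 1] the curve lies above the axis; ∫[-3,1] (-u**3 - 6*u**2 - 5*u + 12) du = 32, giving area 32.
Total area = 3/4 + 32 = 131/4.

131/4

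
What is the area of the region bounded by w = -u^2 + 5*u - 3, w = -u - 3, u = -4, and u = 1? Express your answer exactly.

72

The difference (-u^2 + 5*u - 3) - (-u - 3) = -u^2 + 6*u changes sign at u = 0 inside [-4, 1], so split the integral there.
∫[-4,0] (-u^2 + 6*u) du = -208/3; the area of that piece is 208/3.
∫[0,1] (-u^2 + 6*u) du = 8/3.
Total area = 208/3 + 8/3 = 72.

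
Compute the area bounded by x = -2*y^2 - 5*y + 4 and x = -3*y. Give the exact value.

Both boundary curves give x as a function of y, so integrate with respect to y. Setting them equal: -2*y^2 - 2*y + 4 = 0, i.e. -2*(y - 1)*(y + 2) = 0, so they meet at y = -2, 1.
For y in [-2, 1], x = -2*y^2 - 5*y + 4 is on the right; area = ∫[-2,1] (-2*y^2 - 2*y + 4) dy = 9.

9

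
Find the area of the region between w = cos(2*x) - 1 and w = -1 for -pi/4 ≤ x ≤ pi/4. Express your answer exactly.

On [-pi/4, pi/4], (cos(2*x) - 1) - (-1) = cos(2*x) is ≥ 0 throughout, so the area is a single integral of |cos(2*x)|.
∫[-pi/4,pi/4] (cos(2*x)) dx = 1.

1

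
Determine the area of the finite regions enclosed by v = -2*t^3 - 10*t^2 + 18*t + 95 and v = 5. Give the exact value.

1136/3

Set the curves equal: -2*t^3 - 10*t^2 + 18*t + 95 = 5, so -2*t^3 - 10*t^2 + 18*t + 90 = 0, which factors as -2*(t - 3)*(t + 3)*(t + 5) = 0. The curves meet at t = -5, -3, 3.
On [-5, -3], v = 5 is on top; that piece has area ∫[-5,-3] (-(-2*t^3 - 10*t^2 + 18*t + 90)) dt = 56/3.
On [-3, 3], v = -2*t^3 - 10*t^2 + 18*t + 95 is on top; that piece has area ∫[-3,3] (-2*t^3 - 10*t^2 + 18*t + 90) dt = 360.
Total enclosed area = 56/3 + 360 = 1136/3.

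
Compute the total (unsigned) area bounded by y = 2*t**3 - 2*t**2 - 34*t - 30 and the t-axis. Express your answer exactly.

1136/3

The curve meets the t-axis where 2*t**3 - 2*t**2 - 34*t - 30 = 0, i.e. 2*(t - 5)*(t + 1)*(t + 3) = 0, at t = -3, -1, 5.
On [-3, -1] the curve lies above the axis; ∫[-3,-1] (2*t**3 - 2*t**2 - 34*t - 30) dt = 56/3, giving area 56/3.
On [-1, 5] the curve lies below the axis; ∫[-1,5] (2*t**3 - 2*t**2 - 34*t - 30) dt = -360, giving area 360.
Total area = 56/3 + 360 = 1136/3.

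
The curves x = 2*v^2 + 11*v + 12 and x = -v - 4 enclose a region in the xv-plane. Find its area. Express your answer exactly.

Both boundary curves give x as a function of v, so integrate with respect to v. Setting them equal: 2*v^2 + 12*v + 16 = 0, i.e. 2*(v + 2)*(v + 4) = 0, so they meet at v = -4, -2.
For v in [-4, -2], x = 2*v^2 + 11*v + 12 is on the left; area = ∫[-4,-2] (-(2*v^2 + 12*v + 16)) dv = 8/3.

8/3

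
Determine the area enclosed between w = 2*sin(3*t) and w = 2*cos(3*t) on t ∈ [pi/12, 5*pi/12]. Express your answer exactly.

4*sqrt(2)/3

On [pi/12, 5*pi/12], (2*sin(3*t)) - (2*cos(3*t)) = 2*sin(3*t) - 2*cos(3*t) is ≥ 0 throughout, so the area is a single integral of |2*sin(3*t) - 2*cos(3*t)|.
∫[pi/12,5*pi/12] (2*sin(3*t) - 2*cos(3*t)) dt = 4*sqrt(2)/3.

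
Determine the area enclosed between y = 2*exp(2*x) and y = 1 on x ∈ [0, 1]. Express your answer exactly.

-2 + exp(2)

On [0, 1], (2*exp(2*x)) - (1) = 2*exp(2*x) - 1 is ≥ 0 throughout, so the area is a single integral of |2*exp(2*x) - 1|.
∫[0,1] (2*exp(2*x) - 1) dx = -2 + exp(2).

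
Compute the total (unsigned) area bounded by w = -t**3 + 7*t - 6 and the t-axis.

131/4

The curve meets the t-axis where -t**3 + 7*t - 6 = 0, i.e. -(t - 2)*(t - 1)*(t + 3) = 0, at t = -3, 1, 2.
On [-3, 1] the curve lies below the axis; ∫[-3,1] (-t**3 + 7*t - 6) dt = -32, giving area 32.
On [1, 2] the curve lies above the axis; ∫[1,2] (-t**3 + 7*t - 6) dt = 3/4, giving area 3/4.
Total area = 32 + 3/4 = 131/4.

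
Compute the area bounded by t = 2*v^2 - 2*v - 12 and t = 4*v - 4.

125/3

Both boundary curves give t as a function of v, so integrate with respect to v. Setting them equal: 2*v^2 - 6*v - 8 = 0, i.e. 2*(v - 4)*(v + 1) = 0, so they meet at v = -1, 4.
For v in [-1, 4], t = 2*v^2 - 2*v - 12 is on the left; area = ∫[-1,4] (-(2*v^2 - 6*v - 8)) dv = 125/3.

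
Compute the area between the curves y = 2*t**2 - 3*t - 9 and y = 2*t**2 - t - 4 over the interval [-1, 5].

54

On [-1, 5], (2*t**2 - 3*t - 9) - (2*t**2 - t - 4) = -2*t - 5 is ≤ 0 throughout, so the area is a single integral of |-2*t - 5|.
∫[-1,5] (-2*t - 5) dt = -54; the area of that piece is 54.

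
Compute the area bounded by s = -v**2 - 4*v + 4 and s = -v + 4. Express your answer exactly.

Both boundary curves give s as a function of v, so integrate with respect to v. Setting them equal: -v**2 - 3*v = 0, i.e. -v*(v + 3) = 0, so they meet at v = -3, 0.
For v in [-3, 0], s = -v**2 - 4*v + 4 is on the right; area = ∫[-3,0] (-v**2 - 3*v) dv = 9/2.

9/2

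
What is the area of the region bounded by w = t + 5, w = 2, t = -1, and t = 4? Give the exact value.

On [-1, 4], (t + 5) - (2) = t + 3 is ≥ 0 throughout, so the area is a single integral of |t + 3|.
∫[-1,4] (t + 3) dt = 45/2.

45/2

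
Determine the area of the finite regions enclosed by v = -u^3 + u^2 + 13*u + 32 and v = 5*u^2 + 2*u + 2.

863/6

Set the curves equal: -u^3 + u^2 + 13*u + 32 = 5*u^2 + 2*u + 2, so -u^3 - 4*u^2 + 11*u + 30 = 0, which factors as -(u - 3)*(u + 2)*(u + 5) = 0. The curves meet at u = -5, -2, 3.
On [-5, -2], v = 5*u^2 + 2*u + 2 is on top; that piece has area ∫[-5,-2] (-(-u^3 - 4*u^2 + 11*u + 30)) du = 117/4.
On [-2, 3], v = -u^3 + u^2 + 13*u + 32 is on top; that piece has area ∫[-2,3] (-u^3 - 4*u^2 + 11*u + 30) du = 1375/12.
Total enclosed area = 117/4 + 1375/12 = 863/6.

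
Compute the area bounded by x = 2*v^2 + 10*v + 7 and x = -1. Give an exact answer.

9

Both boundary curves give x as a function of v, so integrate with respect to v. Setting them equal: 2*v^2 + 10*v + 8 = 0, i.e. 2*(v + 1)*(v + 4) = 0, so they meet at v = -4, -1.
For v in [-4, -1], x = 2*v^2 + 10*v + 7 is on the left; area = ∫[-4,-1] (-(2*v^2 + 10*v + 8)) dv = 9.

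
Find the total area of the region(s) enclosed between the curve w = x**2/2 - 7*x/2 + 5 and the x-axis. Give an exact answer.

9/4

The curve meets the x-axis where x**2/2 - 7*x/2 + 5 = 0, i.e. (x - 5)*(x - 2)/2 = 0, at x = 2, 5.
On [2, 5] the curve lies below the axis; ∫[2,5] (x**2/2 - 7*x/2 + 5) dx = -9/4, giving area 9/4.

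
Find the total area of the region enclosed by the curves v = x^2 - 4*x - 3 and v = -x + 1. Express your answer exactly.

125/6

Set the curves equal: x^2 - 4*x - 3 = -x + 1, so x^2 - 3*x - 4 = 0, which factors as (x - 4)*(x + 1) = 0. The curves meet at x = -1, 4.
On [-1, 4], v = -x + 1 is on top; that piece has area ∫[-1,4] (-(x^2 - 3*x - 4)) dx = 125/6.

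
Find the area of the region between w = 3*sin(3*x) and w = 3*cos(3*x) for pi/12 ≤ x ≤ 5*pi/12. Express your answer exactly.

2*sqrt(2)

On [pi/12, 5*pi/12], (3*sin(3*x)) - (3*cos(3*x)) = 3*sin(3*x) - 3*cos(3*x) is ≥ 0 throughout, so the area is a single integral of |3*sin(3*x) - 3*cos(3*x)|.
∫[pi/12,5*pi/12] (3*sin(3*x) - 3*cos(3*x)) dx = 2*sqrt(2).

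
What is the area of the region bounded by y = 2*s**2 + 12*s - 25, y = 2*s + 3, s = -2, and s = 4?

428/3

The difference (2*s**2 + 12*s - 25) - (2*s + 3) = 2*s**2 + 10*s - 28 changes sign at s = 2 inside [-2, 4], so split the integral there.
∫[-2,2] (2*s**2 + 10*s - 28) ds = -304/3; the area of that piece is 304/3.
∫[2,4] (2*s**2 + 10*s - 28) ds = 124/3.
Total area = 304/3 + 124/3 = 428/3.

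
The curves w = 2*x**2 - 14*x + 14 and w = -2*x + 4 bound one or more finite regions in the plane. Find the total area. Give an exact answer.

64/3

Set the curves equal: 2*x**2 - 14*x + 14 = -2*x + 4, so 2*x**2 - 12*x + 10 = 0, which factors as 2*(x - 5)*(x - 1) = 0. The curves meet at x = 1, 5.
On [1, 5], w = -2*x + 4 is on top; that piece has area ∫[1,5] (-(2*x**2 - 12*x + 10)) dx = 64/3.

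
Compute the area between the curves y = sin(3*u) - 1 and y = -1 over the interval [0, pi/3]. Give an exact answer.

2/3

On [0, pi/3], (sin(3*u) - 1) - (-1) = sin(3*u) is ≥ 0 throughout, so the area is a single integral of |sin(3*u)|.
∫[0,pi/3] (sin(3*u)) du = 2/3.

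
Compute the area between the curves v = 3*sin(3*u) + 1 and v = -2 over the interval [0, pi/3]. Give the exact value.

2 + pi

On [0, pi/3], (3*sin(3*u) + 1) - (-2) = 3*sin(3*u) + 3 is ≥ 0 throughout, so the area is a single integral of |3*sin(3*u) + 3|.
∫[0,pi/3] (3*sin(3*u) + 3) du = 2 + pi.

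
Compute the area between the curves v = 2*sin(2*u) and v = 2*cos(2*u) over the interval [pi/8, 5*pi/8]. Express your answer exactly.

2*sqrt(2)

On [pi/8, 5*pi/8], (2*sin(2*u)) - (2*cos(2*u)) = 2*sin(2*u) - 2*cos(2*u) is ≥ 0 throughout, so the area is a single integral of |2*sin(2*u) - 2*cos(2*u)|.
∫[pi/8,5*pi/8] (2*sin(2*u) - 2*cos(2*u)) du = 2*sqrt(2).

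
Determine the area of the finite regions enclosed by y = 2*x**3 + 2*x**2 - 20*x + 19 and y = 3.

443/3

Set the curves equal: 2*x**3 + 2*x**2 - 20*x + 19 = 3, so 2*x**3 + 2*x**2 - 20*x + 16 = 0, which factors as 2*(x - 2)*(x - 1)*(x + 4) = 0. The curves meet at x = -4, 1, 2.
On [-4, 1], y = 2*x**3 + 2*x**2 - 20*x + 19 is on top; that piece has area ∫[-4,1] (2*x**3 + 2*x**2 - 20*x + 16) dx = 875/6.
On [1, 2], y = 3 is on top; that piece has area ∫[1,2] (-(2*x**3 + 2*x**2 - 20*x + 16)) dx = 11/6.
Total enclosed area = 875/6 + 11/6 = 443/3.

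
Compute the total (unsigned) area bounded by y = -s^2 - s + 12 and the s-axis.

The curve meets the s-axis where -s^2 - s + 12 = 0, i.e. -(s - 3)*(s + 4) = 0, at s = -4, 3.
On [-4, 3] the curve lies above the axis; ∫[-4,3] (-s^2 - s + 12) ds = 343/6, giving area 343/6.

343/6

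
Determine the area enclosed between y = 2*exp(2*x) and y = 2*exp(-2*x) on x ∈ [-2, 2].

The difference (2*exp(2*x)) - (2*exp(-2*x)) = 2*exp(2*x) - 2*exp(-2*x) changes sign at x = 0 inside [-2, 2], so split the integral there.
∫[-2,0] (2*exp(2*x) - 2*exp(-2*x)) dx = -exp(4) - exp(-4) + 2; the area of that piece is -2 + exp(-4) + exp(4).
∫[0,2] (2*exp(2*x) - 2*exp(-2*x)) dx = -2 + exp(-4) + exp(4).
Total area = (-2 + exp(-4) + exp(4)) + (-2 + exp(-4) + exp(4)) = -4 + 2*exp(-4) + 2*exp(4).

-4 + 2*exp(-4) + 2*exp(4)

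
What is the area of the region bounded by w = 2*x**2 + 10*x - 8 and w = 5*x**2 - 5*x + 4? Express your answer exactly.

Set the curves equal: 2*x**2 + 10*x - 8 = 5*x**2 - 5*x + 4, so -3*x**2 + 15*x - 12 = 0, which factors as -3*(x - 4)*(x - 1) = 0. The curves meet at x = 1, 4.
On [1, 4], w = 2*x**2 + 10*x - 8 is on top; that piece has area ∫[1,4] (-3*x**2 + 15*x - 12) dx = 27/2.

27/2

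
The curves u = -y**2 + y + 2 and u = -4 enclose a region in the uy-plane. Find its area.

Both boundary curves give u as a function of y, so integrate with respect to y. Setting them equal: -y**2 + y + 6 = 0, i.e. -(y - 3)*(y + 2) = 0, so they meet at y = -2, 3.
For y in [-2, 3], u = -y**2 + y + 2 is on the right; area = ∫[-2,3] (-y**2 + y + 6) dy = 125/6.

125/6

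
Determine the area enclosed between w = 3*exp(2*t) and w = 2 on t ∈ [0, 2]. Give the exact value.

-11/2 + 3*exp(4)/2

On [0, 2], (3*exp(2*t)) - (2) = 3*exp(2*t) - 2 is ≥ 0 throughout, so the area is a single integral of |3*exp(2*t) - 2|.
∫[0,2] (3*exp(2*t) - 2) dt = -11/2 + 3*exp(4)/2.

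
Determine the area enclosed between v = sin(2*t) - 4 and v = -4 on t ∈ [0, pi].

2

The difference (sin(2*t) - 4) - (-4) = sin(2*t) changes sign at t = pi/2 inside [0, pi], so split the integral there.
∫[0,pi/2] (sin(2*t)) dt = 1.
∫[pi/2,pi] (sin(2*t)) dt = -1; the area of that piece is 1.
Total area = 1 + 1 = 2.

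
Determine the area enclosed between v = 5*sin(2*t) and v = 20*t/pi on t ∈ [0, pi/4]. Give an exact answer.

5/2 - 5*pi/8

On [0, pi/4], (5*sin(2*t)) - (20*t/pi) = -20*t/pi + 5*sin(2*t) is ≥ 0 throughout, so the area is a single integral of |-20*t/pi + 5*sin(2*t)|.
∫[0,pi/4] (-20*t/pi + 5*sin(2*t)) dt = 5/2 - 5*pi/8.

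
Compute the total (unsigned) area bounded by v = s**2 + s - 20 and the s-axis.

The curve meets the s-axis where s**2 + s - 20 = 0, i.e. (s - 4)*(s + 5) = 0, at s = -5, 4.
On [-5, 4] the curve lies below the axis; ∫[-5,4] (s**2 + s - 20) ds = -243/2, giving area 243/2.

243/2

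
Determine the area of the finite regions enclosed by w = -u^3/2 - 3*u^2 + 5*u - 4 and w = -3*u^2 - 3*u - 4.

Set the curves equal: -u^3/2 - 3*u^2 + 5*u - 4 = -3*u^2 - 3*u - 4, so -u^3/2 + 8*u = 0, which factors as -u*(u - 4)*(u + 4)/2 = 0. The curves meet at u = -4, 0, 4.
On [-4, 0], w = -3*u^2 - 3*u - 4 is on top; that piece has area ∫[-4,0] (-(-u^3/2 + 8*u)) du = 32.
On [0, 4], w = -u^3/2 - 3*u^2 + 5*u - 4 is on top; that piece has area ∫[0,4] (-u^3/2 + 8*u) du = 32.
Total enclosed area = 32 + 32 = 64.

64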